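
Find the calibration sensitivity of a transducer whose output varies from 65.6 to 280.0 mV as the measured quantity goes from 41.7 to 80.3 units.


Sensitivity = (y2 - y1) / (x2 - x1).
S = (280.0 - 65.6) / (80.3 - 41.7)
S = 214.4 / 38.6
S = 5.5544 mV/unit

5.5544 mV/unit


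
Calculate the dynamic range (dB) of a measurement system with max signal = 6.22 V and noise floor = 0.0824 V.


Dynamic range = 20 * log10(Vmax / Vnoise).
DR = 20 * log10(6.22 / 0.0824)
DR = 20 * log10(75.49)
DR = 37.56 dB

37.56 dB


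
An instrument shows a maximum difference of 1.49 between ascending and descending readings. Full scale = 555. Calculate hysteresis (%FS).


Hysteresis = (max difference / full scale) * 100%.
H = (1.49 / 555) * 100
H = 0.268 %FS

0.268 %FS


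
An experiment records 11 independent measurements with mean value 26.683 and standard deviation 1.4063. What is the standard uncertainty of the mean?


The standard uncertainty for Type A evaluation is u = s / sqrt(n).
u = 1.4063 / sqrt(11)
u = 1.4063 / 3.3166
u = 0.424

0.424


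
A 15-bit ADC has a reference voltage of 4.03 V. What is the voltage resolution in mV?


The resolution (LSB) of an ADC is Vref / 2^n.
LSB = 4.03 / 2^15
LSB = 4.03 / 32768
LSB = 0.00012299 V = 0.12298584 mV

0.12298584 mV


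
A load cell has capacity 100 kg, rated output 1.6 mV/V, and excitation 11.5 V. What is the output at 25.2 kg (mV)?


Vout = rated_output * Vex * (load / capacity).
Vout = 1.6 * 11.5 * (25.2 / 100)
Vout = 1.6 * 11.5 * 0.252
Vout = 4.637 mV

4.637 mV


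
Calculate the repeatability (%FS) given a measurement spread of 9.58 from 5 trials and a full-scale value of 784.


Repeatability = (spread / full scale) * 100%.
R = (9.58 / 784) * 100
R = 1.222 %FS

1.222 %FS


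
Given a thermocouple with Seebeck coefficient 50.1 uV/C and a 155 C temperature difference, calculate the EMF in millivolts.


The thermocouple output V = sensitivity * dT.
V = 50.1 uV/C * 155 C
V = 7765.5 uV
V = 7.766 mV

7.766 mV


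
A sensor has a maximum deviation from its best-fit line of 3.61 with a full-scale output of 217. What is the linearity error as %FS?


Linearity error = (max deviation / full scale) * 100%.
Linearity = (3.61 / 217) * 100
Linearity = 1.664 %FS

1.664 %FS


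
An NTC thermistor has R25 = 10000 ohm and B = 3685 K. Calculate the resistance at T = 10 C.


NTC thermistor equation: Rt = R25 * exp(B * (1/T - 1/T25)).
T in Kelvin: 283.15 K, T25 = 298.15 K
1/T - 1/T25 = 1/283.15 - 1/298.15 = 0.00017768
B * (1/T - 1/T25) = 3685 * 0.00017768 = 0.6548
Rt = 10000 * exp(0.6548) = 19246.7 ohm

19246.7 ohm


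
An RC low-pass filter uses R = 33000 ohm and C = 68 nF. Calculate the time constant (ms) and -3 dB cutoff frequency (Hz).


Time constant: tau = R * C.
tau = 33000 * 6.80e-08 = 0.002244 s
tau = 2.244 ms
Cutoff frequency: fc = 1 / (2*pi*R*C).
fc = 1 / (2*pi*0.002244) = 70.92 Hz

tau = 2.244 ms, fc = 70.92 Hz


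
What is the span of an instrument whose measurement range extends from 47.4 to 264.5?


Span = upper range - lower range.
Span = 264.5 - (47.4)
Span = 217.1

217.1


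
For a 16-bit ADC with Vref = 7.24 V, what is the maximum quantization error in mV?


The maximum quantization error is +/- LSB/2.
LSB = Vref / 2^n = 7.24 / 65536 = 0.00011047 V
Max error = LSB / 2 = 0.00011047 / 2 = 5.524e-05 V
Max error = 0.0552 mV

0.0552 mV


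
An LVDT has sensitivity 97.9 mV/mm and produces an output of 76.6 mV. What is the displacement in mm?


Displacement = Vout / sensitivity.
d = 76.6 / 97.9
d = 0.782 mm

0.782 mm


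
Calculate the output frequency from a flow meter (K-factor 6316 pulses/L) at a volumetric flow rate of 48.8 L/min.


Frequency = K * Q / 60 (converting L/min to L/s).
f = 6316 * 48.8 / 60
f = 308220.8 / 60
f = 5137.01 Hz

5137.01 Hz


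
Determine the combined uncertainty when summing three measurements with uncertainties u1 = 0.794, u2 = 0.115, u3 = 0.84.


For a sum of independent quantities, uc = sqrt(u1^2 + u2^2 + u3^2).
uc = sqrt(0.794^2 + 0.115^2 + 0.84^2)
uc = sqrt(0.630436 + 0.013225 + 0.7056)
uc = 1.1616

1.1616


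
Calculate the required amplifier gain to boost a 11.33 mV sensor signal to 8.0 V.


Gain = Vout / Vin (converting to same units).
G = 8.0 V / 11.33 mV
G = 8000.0 mV / 11.33 mV
G = 706.09

706.09


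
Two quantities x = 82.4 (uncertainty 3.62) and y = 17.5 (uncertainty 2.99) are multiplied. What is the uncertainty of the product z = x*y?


For a product z = x*y, the relative uncertainty is:
uz/z = sqrt((ux/x)^2 + (uy/y)^2)
Relative uncertainties: ux/x = 3.62/82.4 = 0.043932
uy/y = 2.99/17.5 = 0.170857
z = 82.4 * 17.5 = 1442.0
uz = 1442.0 * sqrt(0.043932^2 + 0.170857^2) = 254.39

254.39


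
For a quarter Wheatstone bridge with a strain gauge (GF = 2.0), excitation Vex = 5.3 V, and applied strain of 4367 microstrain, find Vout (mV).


Quarter bridge output: Vout = (GF * epsilon * Vex) / 4.
Vout = (2.0 * 4367e-6 * 5.3) / 4
Vout = 0.0462902 / 4 V
Vout = 0.01157255 V = 11.5726 mV

11.5726 mV


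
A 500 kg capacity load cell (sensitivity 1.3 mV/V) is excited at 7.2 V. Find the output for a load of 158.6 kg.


Vout = rated_output * Vex * (load / capacity).
Vout = 1.3 * 7.2 * (158.6 / 500)
Vout = 1.3 * 7.2 * 0.3172
Vout = 2.969 mV

2.969 mV


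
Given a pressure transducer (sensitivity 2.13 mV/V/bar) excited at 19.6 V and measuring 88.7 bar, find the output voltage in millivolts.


Output = sensitivity * Vex * P.
Vout = 2.13 * 19.6 * 88.7
Vout = 41.748 * 88.7
Vout = 3703.05 mV

3703.05 mV


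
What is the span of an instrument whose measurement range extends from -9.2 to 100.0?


Span = upper range - lower range.
Span = 100.0 - (-9.2)
Span = 109.2

109.2


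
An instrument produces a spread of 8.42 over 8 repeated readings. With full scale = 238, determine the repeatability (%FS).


Repeatability = (spread / full scale) * 100%.
R = (8.42 / 238) * 100
R = 3.538 %FS

3.538 %FS


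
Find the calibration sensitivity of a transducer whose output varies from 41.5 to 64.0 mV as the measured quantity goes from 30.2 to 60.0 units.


Sensitivity = (y2 - y1) / (x2 - x1).
S = (64.0 - 41.5) / (60.0 - 30.2)
S = 22.5 / 29.8
S = 0.755 mV/unit

0.755 mV/unit


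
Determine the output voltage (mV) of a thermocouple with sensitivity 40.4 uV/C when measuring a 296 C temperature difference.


The thermocouple output V = sensitivity * dT.
V = 40.4 uV/C * 296 C
V = 11958.4 uV
V = 11.958 mV

11.958 mV


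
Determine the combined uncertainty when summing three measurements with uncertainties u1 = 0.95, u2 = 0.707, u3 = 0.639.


For a sum of independent quantities, uc = sqrt(u1^2 + u2^2 + u3^2).
uc = sqrt(0.95^2 + 0.707^2 + 0.639^2)
uc = sqrt(0.9025 + 0.499849 + 0.408321)
uc = 1.3456

1.3456


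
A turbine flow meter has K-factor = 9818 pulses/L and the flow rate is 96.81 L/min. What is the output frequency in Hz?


Frequency = K * Q / 60 (converting L/min to L/s).
f = 9818 * 96.81 / 60
f = 950480.58 / 60
f = 15841.34 Hz

15841.34 Hz


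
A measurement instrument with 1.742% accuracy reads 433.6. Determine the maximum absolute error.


Absolute error = (accuracy% / 100) * reading.
Error = (1.742 / 100) * 433.6
Error = 0.01742 * 433.6
Error = 7.5533

7.5533


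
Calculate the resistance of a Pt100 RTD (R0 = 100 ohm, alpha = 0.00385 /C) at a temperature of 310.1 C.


The RTD equation: Rt = R0 * (1 + alpha * T).
Rt = 100 * (1 + 0.00385 * 310.1)
Rt = 100 * (1 + 1.193885)
Rt = 100 * 2.193885
Rt = 219.388 ohm

219.388 ohm


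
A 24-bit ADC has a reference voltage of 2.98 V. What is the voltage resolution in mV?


The resolution (LSB) of an ADC is Vref / 2^n.
LSB = 2.98 / 2^24
LSB = 2.98 / 16777216
LSB = 1.8e-07 V = 0.00017762 mV

0.00017762 mV


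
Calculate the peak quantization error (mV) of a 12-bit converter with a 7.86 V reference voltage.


The maximum quantization error is +/- LSB/2.
LSB = Vref / 2^n = 7.86 / 4096 = 0.00191895 V
Max error = LSB / 2 = 0.00191895 / 2 = 0.00095947 V
Max error = 0.9595 mV

0.9595 mV


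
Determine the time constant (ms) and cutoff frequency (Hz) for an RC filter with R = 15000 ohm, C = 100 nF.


Time constant: tau = R * C.
tau = 15000 * 1.00e-07 = 0.0015 s
tau = 1.5 ms
Cutoff frequency: fc = 1 / (2*pi*R*C).
fc = 1 / (2*pi*0.0015) = 106.1 Hz

tau = 1.5 ms, fc = 106.1 Hz


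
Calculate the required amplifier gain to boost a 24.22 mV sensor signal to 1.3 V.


Gain = Vout / Vin (converting to same units).
G = 1.3 V / 24.22 mV
G = 1300.0 mV / 24.22 mV
G = 53.67

53.67


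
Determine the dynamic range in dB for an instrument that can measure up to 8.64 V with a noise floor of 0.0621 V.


Dynamic range = 20 * log10(Vmax / Vnoise).
DR = 20 * log10(8.64 / 0.0621)
DR = 20 * log10(139.13)
DR = 42.87 dB

42.87 dB


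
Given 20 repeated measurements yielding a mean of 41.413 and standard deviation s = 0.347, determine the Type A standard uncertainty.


The standard uncertainty for Type A evaluation is u = s / sqrt(n).
u = 0.347 / sqrt(20)
u = 0.347 / 4.4721
u = 0.0776

0.0776


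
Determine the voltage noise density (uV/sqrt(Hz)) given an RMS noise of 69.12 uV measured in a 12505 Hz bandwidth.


Noise spectral density = Vrms / sqrt(BW).
NSD = 69.12 / sqrt(12505)
NSD = 69.12 / 111.8258
NSD = 0.6181 uV/sqrt(Hz)

0.6181 uV/sqrt(Hz)


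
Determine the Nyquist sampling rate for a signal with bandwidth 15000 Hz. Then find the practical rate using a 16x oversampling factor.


By Nyquist theorem, fs_min = 2 * fmax.
fs_min = 2 * 15000 = 30000 Hz
Practical rate = 16 * fs_min = 16 * 30000 = 480000 Hz

fs_min = 30000 Hz, fs_practical = 480000 Hz


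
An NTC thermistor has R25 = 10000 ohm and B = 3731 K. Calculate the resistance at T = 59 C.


NTC thermistor equation: Rt = R25 * exp(B * (1/T - 1/T25)).
T in Kelvin: 332.15 K, T25 = 298.15 K
1/T - 1/T25 = 1/332.15 - 1/298.15 = -0.00034333
B * (1/T - 1/T25) = 3731 * -0.00034333 = -1.281
Rt = 10000 * exp(-1.281) = 2777.7 ohm

2777.7 ohm


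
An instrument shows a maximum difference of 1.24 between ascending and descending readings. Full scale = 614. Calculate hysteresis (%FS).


Hysteresis = (max difference / full scale) * 100%.
H = (1.24 / 614) * 100
H = 0.202 %FS

0.202 %FS


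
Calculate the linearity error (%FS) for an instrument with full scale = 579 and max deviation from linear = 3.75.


Linearity error = (max deviation / full scale) * 100%.
Linearity = (3.75 / 579) * 100
Linearity = 0.648 %FS

0.648 %FS


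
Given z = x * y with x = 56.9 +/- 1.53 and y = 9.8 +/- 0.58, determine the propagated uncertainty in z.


For a product z = x*y, the relative uncertainty is:
uz/z = sqrt((ux/x)^2 + (uy/y)^2)
Relative uncertainties: ux/x = 1.53/56.9 = 0.026889
uy/y = 0.58/9.8 = 0.059184
z = 56.9 * 9.8 = 557.6
uz = 557.6 * sqrt(0.026889^2 + 0.059184^2) = 36.248

36.248


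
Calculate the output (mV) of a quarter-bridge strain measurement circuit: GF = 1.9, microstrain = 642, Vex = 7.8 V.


Quarter bridge output: Vout = (GF * epsilon * Vex) / 4.
Vout = (1.9 * 642e-6 * 7.8) / 4
Vout = 0.00951444 / 4 V
Vout = 0.00237861 V = 2.3786 mV

2.3786 mV


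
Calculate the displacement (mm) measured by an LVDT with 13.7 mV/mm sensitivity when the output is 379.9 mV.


Displacement = Vout / sensitivity.
d = 379.9 / 13.7
d = 27.73 mm

27.73 mm


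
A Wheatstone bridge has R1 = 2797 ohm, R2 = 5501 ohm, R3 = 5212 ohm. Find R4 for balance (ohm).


At balance: R1*R4 = R2*R3, so R4 = R2*R3/R1.
R4 = 5501 * 5212 / 2797
R4 = 28671212 / 2797
R4 = 10250.7 ohm

10250.7 ohm


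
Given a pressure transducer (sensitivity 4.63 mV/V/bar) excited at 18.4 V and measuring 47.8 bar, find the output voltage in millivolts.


Output = sensitivity * Vex * P.
Vout = 4.63 * 18.4 * 47.8
Vout = 85.192 * 47.8
Vout = 4072.18 mV

4072.18 mV


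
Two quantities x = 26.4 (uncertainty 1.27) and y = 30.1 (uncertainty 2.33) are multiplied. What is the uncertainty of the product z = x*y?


For a product z = x*y, the relative uncertainty is:
uz/z = sqrt((ux/x)^2 + (uy/y)^2)
Relative uncertainties: ux/x = 1.27/26.4 = 0.048106
uy/y = 2.33/30.1 = 0.077409
z = 26.4 * 30.1 = 794.6
uz = 794.6 * sqrt(0.048106^2 + 0.077409^2) = 72.423

72.423


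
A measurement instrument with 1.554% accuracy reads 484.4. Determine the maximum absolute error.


Absolute error = (accuracy% / 100) * reading.
Error = (1.554 / 100) * 484.4
Error = 0.01554 * 484.4
Error = 7.5276

7.5276


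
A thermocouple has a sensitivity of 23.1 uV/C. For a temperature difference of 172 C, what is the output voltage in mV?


The thermocouple output V = sensitivity * dT.
V = 23.1 uV/C * 172 C
V = 3973.2 uV
V = 3.973 mV

3.973 mV


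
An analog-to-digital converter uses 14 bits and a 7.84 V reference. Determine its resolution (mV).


The resolution (LSB) of an ADC is Vref / 2^n.
LSB = 7.84 / 2^14
LSB = 7.84 / 16384
LSB = 0.00047852 V = 0.47851562 mV

0.47851562 mV


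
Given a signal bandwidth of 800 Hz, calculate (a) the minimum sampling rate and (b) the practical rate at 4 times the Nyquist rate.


By Nyquist theorem, fs_min = 2 * fmax.
fs_min = 2 * 800 = 1600 Hz
Practical rate = 4 * fs_min = 4 * 1600 = 6400 Hz

fs_min = 1600 Hz, fs_practical = 6400 Hz


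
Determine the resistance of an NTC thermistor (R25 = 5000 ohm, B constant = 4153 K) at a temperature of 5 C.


NTC thermistor equation: Rt = R25 * exp(B * (1/T - 1/T25)).
T in Kelvin: 278.15 K, T25 = 298.15 K
1/T - 1/T25 = 1/278.15 - 1/298.15 = 0.00024117
B * (1/T - 1/T25) = 4153 * 0.00024117 = 1.0016
Rt = 5000 * exp(1.0016) = 13612.7 ohm

13612.7 ohm


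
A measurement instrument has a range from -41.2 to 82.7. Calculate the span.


Span = upper range - lower range.
Span = 82.7 - (-41.2)
Span = 123.9

123.9


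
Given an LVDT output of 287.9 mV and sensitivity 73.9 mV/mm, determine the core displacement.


Displacement = Vout / sensitivity.
d = 287.9 / 73.9
d = 3.896 mm

3.896 mm


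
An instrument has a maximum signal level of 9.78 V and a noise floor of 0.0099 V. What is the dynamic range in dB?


Dynamic range = 20 * log10(Vmax / Vnoise).
DR = 20 * log10(9.78 / 0.0099)
DR = 20 * log10(987.88)
DR = 59.89 dB

59.89 dB


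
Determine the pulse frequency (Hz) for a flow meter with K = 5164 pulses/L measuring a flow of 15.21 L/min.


Frequency = K * Q / 60 (converting L/min to L/s).
f = 5164 * 15.21 / 60
f = 78544.44 / 60
f = 1309.07 Hz

1309.07 Hz


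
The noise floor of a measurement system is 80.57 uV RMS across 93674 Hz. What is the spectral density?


Noise spectral density = Vrms / sqrt(BW).
NSD = 80.57 / sqrt(93674)
NSD = 80.57 / 306.0621
NSD = 0.2632 uV/sqrt(Hz)

0.2632 uV/sqrt(Hz)


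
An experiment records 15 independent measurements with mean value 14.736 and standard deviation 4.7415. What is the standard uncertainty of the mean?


The standard uncertainty for Type A evaluation is u = s / sqrt(n).
u = 4.7415 / sqrt(15)
u = 4.7415 / 3.873
u = 1.2243

1.2243


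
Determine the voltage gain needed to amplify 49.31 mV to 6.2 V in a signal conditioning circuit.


Gain = Vout / Vin (converting to same units).
G = 6.2 V / 49.31 mV
G = 6200.0 mV / 49.31 mV
G = 125.74

125.74


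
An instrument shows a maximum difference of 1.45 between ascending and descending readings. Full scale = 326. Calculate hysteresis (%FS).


Hysteresis = (max difference / full scale) * 100%.
H = (1.45 / 326) * 100
H = 0.445 %FS

0.445 %FS


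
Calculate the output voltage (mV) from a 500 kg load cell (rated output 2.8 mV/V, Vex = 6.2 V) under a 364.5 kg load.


Vout = rated_output * Vex * (load / capacity).
Vout = 2.8 * 6.2 * (364.5 / 500)
Vout = 2.8 * 6.2 * 0.729
Vout = 12.655 mV

12.655 mV


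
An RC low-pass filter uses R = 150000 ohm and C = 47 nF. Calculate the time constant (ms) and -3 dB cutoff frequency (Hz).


Time constant: tau = R * C.
tau = 150000 * 4.70e-08 = 0.00705 s
tau = 7.05 ms
Cutoff frequency: fc = 1 / (2*pi*R*C).
fc = 1 / (2*pi*0.00705) = 22.58 Hz

tau = 7.05 ms, fc = 22.58 Hz


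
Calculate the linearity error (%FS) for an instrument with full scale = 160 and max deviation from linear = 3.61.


Linearity error = (max deviation / full scale) * 100%.
Linearity = (3.61 / 160) * 100
Linearity = 2.256 %FS

2.256 %FS


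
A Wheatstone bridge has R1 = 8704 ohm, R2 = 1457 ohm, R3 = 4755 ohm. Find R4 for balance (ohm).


At balance: R1*R4 = R2*R3, so R4 = R2*R3/R1.
R4 = 1457 * 4755 / 8704
R4 = 6928035 / 8704
R4 = 795.96 ohm

795.96 ohm


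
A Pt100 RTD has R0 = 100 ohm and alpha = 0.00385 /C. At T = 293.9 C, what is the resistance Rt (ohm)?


The RTD equation: Rt = R0 * (1 + alpha * T).
Rt = 100 * (1 + 0.00385 * 293.9)
Rt = 100 * (1 + 1.131515)
Rt = 100 * 2.131515
Rt = 213.152 ohm

213.152 ohm


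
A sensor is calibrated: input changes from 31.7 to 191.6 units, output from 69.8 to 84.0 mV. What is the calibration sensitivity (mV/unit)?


Sensitivity = (y2 - y1) / (x2 - x1).
S = (84.0 - 69.8) / (191.6 - 31.7)
S = 14.2 / 159.9
S = 0.0888 mV/unit

0.0888 mV/unit


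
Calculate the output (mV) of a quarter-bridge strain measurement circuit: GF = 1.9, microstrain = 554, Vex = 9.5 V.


Quarter bridge output: Vout = (GF * epsilon * Vex) / 4.
Vout = (1.9 * 554e-6 * 9.5) / 4
Vout = 0.0099997 / 4 V
Vout = 0.00249992 V = 2.4999 mV

2.4999 mV


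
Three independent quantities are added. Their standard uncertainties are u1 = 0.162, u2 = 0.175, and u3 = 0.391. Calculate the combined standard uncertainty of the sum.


For a sum of independent quantities, uc = sqrt(u1^2 + u2^2 + u3^2).
uc = sqrt(0.162^2 + 0.175^2 + 0.391^2)
uc = sqrt(0.026244 + 0.030625 + 0.152881)
uc = 0.458

0.458


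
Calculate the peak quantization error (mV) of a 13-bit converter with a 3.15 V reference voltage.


The maximum quantization error is +/- LSB/2.
LSB = Vref / 2^n = 3.15 / 8192 = 0.00038452 V
Max error = LSB / 2 = 0.00038452 / 2 = 0.00019226 V
Max error = 0.1923 mV

0.1923 mV


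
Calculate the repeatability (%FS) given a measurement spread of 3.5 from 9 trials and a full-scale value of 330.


Repeatability = (spread / full scale) * 100%.
R = (3.5 / 330) * 100
R = 1.061 %FS

1.061 %FS


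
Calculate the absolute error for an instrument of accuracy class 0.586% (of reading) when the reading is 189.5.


Absolute error = (accuracy% / 100) * reading.
Error = (0.586 / 100) * 189.5
Error = 0.00586 * 189.5
Error = 1.1105

1.1105


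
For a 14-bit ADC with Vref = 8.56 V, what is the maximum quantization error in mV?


The maximum quantization error is +/- LSB/2.
LSB = Vref / 2^n = 8.56 / 16384 = 0.00052246 V
Max error = LSB / 2 = 0.00052246 / 2 = 0.00026123 V
Max error = 0.2612 mV

0.2612 mV


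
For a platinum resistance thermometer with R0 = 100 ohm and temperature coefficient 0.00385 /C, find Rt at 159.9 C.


The RTD equation: Rt = R0 * (1 + alpha * T).
Rt = 100 * (1 + 0.00385 * 159.9)
Rt = 100 * (1 + 0.615615)
Rt = 100 * 1.615615
Rt = 161.561 ohm

161.561 ohm


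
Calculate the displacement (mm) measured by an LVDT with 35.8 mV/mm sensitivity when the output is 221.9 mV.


Displacement = Vout / sensitivity.
d = 221.9 / 35.8
d = 6.198 mm

6.198 mm


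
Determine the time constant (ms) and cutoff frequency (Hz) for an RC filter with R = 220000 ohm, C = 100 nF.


Time constant: tau = R * C.
tau = 220000 * 1.00e-07 = 0.022 s
tau = 22.0 ms
Cutoff frequency: fc = 1 / (2*pi*R*C).
fc = 1 / (2*pi*0.022) = 7.23 Hz

tau = 22.0 ms, fc = 7.23 Hz


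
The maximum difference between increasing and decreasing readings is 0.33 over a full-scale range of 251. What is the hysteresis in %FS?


Hysteresis = (max difference / full scale) * 100%.
H = (0.33 / 251) * 100
H = 0.131 %FS

0.131 %FS


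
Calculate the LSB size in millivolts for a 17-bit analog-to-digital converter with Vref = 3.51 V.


The resolution (LSB) of an ADC is Vref / 2^n.
LSB = 3.51 / 2^17
LSB = 3.51 / 131072
LSB = 2.678e-05 V = 0.02677917 mV

0.02677917 mV


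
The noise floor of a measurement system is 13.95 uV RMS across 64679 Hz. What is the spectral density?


Noise spectral density = Vrms / sqrt(BW).
NSD = 13.95 / sqrt(64679)
NSD = 13.95 / 254.3207
NSD = 0.0549 uV/sqrt(Hz)

0.0549 uV/sqrt(Hz)


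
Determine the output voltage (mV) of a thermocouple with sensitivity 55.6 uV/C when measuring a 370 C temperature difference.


The thermocouple output V = sensitivity * dT.
V = 55.6 uV/C * 370 C
V = 20572.0 uV
V = 20.572 mV

20.572 mV


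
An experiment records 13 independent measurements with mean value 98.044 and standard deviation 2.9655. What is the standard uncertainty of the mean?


The standard uncertainty for Type A evaluation is u = s / sqrt(n).
u = 2.9655 / sqrt(13)
u = 2.9655 / 3.6056
u = 0.8225

0.8225


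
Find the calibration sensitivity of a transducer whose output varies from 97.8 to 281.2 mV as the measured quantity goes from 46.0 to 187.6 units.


Sensitivity = (y2 - y1) / (x2 - x1).
S = (281.2 - 97.8) / (187.6 - 46.0)
S = 183.4 / 141.6
S = 1.2952 mV/unit

1.2952 mV/unit


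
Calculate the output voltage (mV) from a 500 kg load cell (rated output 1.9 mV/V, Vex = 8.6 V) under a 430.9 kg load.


Vout = rated_output * Vex * (load / capacity).
Vout = 1.9 * 8.6 * (430.9 / 500)
Vout = 1.9 * 8.6 * 0.8618
Vout = 14.082 mV

14.082 mV


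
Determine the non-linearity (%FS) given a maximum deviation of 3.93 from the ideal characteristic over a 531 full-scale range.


Linearity error = (max deviation / full scale) * 100%.
Linearity = (3.93 / 531) * 100
Linearity = 0.74 %FS

0.74 %FS


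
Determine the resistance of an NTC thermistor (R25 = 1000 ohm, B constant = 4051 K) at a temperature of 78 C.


NTC thermistor equation: Rt = R25 * exp(B * (1/T - 1/T25)).
T in Kelvin: 351.15 K, T25 = 298.15 K
1/T - 1/T25 = 1/351.15 - 1/298.15 = -0.00050623
B * (1/T - 1/T25) = 4051 * -0.00050623 = -2.0507
Rt = 1000 * exp(-2.0507) = 128.6 ohm

128.6 ohm


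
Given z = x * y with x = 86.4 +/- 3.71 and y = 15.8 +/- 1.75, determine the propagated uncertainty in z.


For a product z = x*y, the relative uncertainty is:
uz/z = sqrt((ux/x)^2 + (uy/y)^2)
Relative uncertainties: ux/x = 3.71/86.4 = 0.04294
uy/y = 1.75/15.8 = 0.110759
z = 86.4 * 15.8 = 1365.1
uz = 1365.1 * sqrt(0.04294^2 + 0.110759^2) = 162.165

162.165


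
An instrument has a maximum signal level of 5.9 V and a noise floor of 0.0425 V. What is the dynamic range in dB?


Dynamic range = 20 * log10(Vmax / Vnoise).
DR = 20 * log10(5.9 / 0.0425)
DR = 20 * log10(138.82)
DR = 42.85 dB

42.85 dB


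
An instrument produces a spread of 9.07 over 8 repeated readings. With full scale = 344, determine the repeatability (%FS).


Repeatability = (spread / full scale) * 100%.
R = (9.07 / 344) * 100
R = 2.637 %FS

2.637 %FS


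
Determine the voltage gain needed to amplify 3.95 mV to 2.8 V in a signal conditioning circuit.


Gain = Vout / Vin (converting to same units).
G = 2.8 V / 3.95 mV
G = 2800.0 mV / 3.95 mV
G = 708.86

708.86


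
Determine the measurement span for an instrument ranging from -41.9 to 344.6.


Span = upper range - lower range.
Span = 344.6 - (-41.9)
Span = 386.5

386.5


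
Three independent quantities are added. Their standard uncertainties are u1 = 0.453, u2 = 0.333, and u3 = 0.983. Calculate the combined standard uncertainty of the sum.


For a sum of independent quantities, uc = sqrt(u1^2 + u2^2 + u3^2).
uc = sqrt(0.453^2 + 0.333^2 + 0.983^2)
uc = sqrt(0.205209 + 0.110889 + 0.966289)
uc = 1.1324

1.1324


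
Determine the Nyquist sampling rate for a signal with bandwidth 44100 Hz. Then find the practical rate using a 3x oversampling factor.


By Nyquist theorem, fs_min = 2 * fmax.
fs_min = 2 * 44100 = 88200 Hz
Practical rate = 3 * fs_min = 3 * 88200 = 264600 Hz

fs_min = 88200 Hz, fs_practical = 264600 Hz


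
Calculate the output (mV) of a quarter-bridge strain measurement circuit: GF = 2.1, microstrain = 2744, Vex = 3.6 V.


Quarter bridge output: Vout = (GF * epsilon * Vex) / 4.
Vout = (2.1 * 2744e-6 * 3.6) / 4
Vout = 0.02074464 / 4 V
Vout = 0.00518616 V = 5.1862 mV

5.1862 mV


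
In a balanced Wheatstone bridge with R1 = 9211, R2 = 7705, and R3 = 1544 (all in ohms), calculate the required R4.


At balance: R1*R4 = R2*R3, so R4 = R2*R3/R1.
R4 = 7705 * 1544 / 9211
R4 = 11896520 / 9211
R4 = 1291.56 ohm

1291.56 ohm


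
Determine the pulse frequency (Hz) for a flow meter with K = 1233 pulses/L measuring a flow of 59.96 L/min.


Frequency = K * Q / 60 (converting L/min to L/s).
f = 1233 * 59.96 / 60
f = 73930.68 / 60
f = 1232.18 Hz

1232.18 Hz


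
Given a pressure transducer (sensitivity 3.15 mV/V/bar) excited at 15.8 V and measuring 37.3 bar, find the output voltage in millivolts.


Output = sensitivity * Vex * P.
Vout = 3.15 * 15.8 * 37.3
Vout = 49.77 * 37.3
Vout = 1856.42 mV

1856.42 mV


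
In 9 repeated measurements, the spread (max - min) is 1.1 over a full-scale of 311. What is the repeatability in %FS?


Repeatability = (spread / full scale) * 100%.
R = (1.1 / 311) * 100
R = 0.354 %FS

0.354 %FS


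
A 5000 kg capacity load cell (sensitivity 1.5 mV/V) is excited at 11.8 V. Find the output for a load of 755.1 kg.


Vout = rated_output * Vex * (load / capacity).
Vout = 1.5 * 11.8 * (755.1 / 5000)
Vout = 1.5 * 11.8 * 0.15102
Vout = 2.673 mV

2.673 mV


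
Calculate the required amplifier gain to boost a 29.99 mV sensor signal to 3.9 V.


Gain = Vout / Vin (converting to same units).
G = 3.9 V / 29.99 mV
G = 3900.0 mV / 29.99 mV
G = 130.04

130.04


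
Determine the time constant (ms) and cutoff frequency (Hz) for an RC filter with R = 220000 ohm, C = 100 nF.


Time constant: tau = R * C.
tau = 220000 * 1.00e-07 = 0.022 s
tau = 22.0 ms
Cutoff frequency: fc = 1 / (2*pi*R*C).
fc = 1 / (2*pi*0.022) = 7.23 Hz

tau = 22.0 ms, fc = 7.23 Hz


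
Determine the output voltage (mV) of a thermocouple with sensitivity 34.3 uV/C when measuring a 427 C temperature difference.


The thermocouple output V = sensitivity * dT.
V = 34.3 uV/C * 427 C
V = 14646.1 uV
V = 14.646 mV

14.646 mV


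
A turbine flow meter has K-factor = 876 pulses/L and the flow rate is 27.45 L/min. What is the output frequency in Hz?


Frequency = K * Q / 60 (converting L/min to L/s).
f = 876 * 27.45 / 60
f = 24046.2 / 60
f = 400.77 Hz

400.77 Hz


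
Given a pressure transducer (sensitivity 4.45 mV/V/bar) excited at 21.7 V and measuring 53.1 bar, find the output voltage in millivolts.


Output = sensitivity * Vex * P.
Vout = 4.45 * 21.7 * 53.1
Vout = 96.565 * 53.1
Vout = 5127.6 mV

5127.6 mV


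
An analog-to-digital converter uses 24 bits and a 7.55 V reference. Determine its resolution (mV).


The resolution (LSB) of an ADC is Vref / 2^n.
LSB = 7.55 / 2^24
LSB = 7.55 / 16777216
LSB = 4.5e-07 V = 0.00045002 mV

0.00045002 mV


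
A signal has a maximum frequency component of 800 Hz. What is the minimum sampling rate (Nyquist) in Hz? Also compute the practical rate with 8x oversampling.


By Nyquist theorem, fs_min = 2 * fmax.
fs_min = 2 * 800 = 1600 Hz
Practical rate = 8 * fs_min = 8 * 1600 = 12800 Hz

fs_min = 1600 Hz, fs_practical = 12800 Hz


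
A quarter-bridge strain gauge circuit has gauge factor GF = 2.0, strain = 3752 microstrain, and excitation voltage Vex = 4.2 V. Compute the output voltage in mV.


Quarter bridge output: Vout = (GF * epsilon * Vex) / 4.
Vout = (2.0 * 3752e-6 * 4.2) / 4
Vout = 0.0315168 / 4 V
Vout = 0.0078792 V = 7.8792 mV

7.8792 mV


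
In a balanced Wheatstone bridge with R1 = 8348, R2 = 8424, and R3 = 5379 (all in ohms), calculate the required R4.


At balance: R1*R4 = R2*R3, so R4 = R2*R3/R1.
R4 = 8424 * 5379 / 8348
R4 = 45312696 / 8348
R4 = 5427.97 ohm

5427.97 ohm


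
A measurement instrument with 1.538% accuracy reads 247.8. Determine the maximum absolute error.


Absolute error = (accuracy% / 100) * reading.
Error = (1.538 / 100) * 247.8
Error = 0.01538 * 247.8
Error = 3.8112

3.8112


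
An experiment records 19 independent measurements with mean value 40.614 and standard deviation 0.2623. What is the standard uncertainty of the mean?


The standard uncertainty for Type A evaluation is u = s / sqrt(n).
u = 0.2623 / sqrt(19)
u = 0.2623 / 4.3589
u = 0.0602

0.0602


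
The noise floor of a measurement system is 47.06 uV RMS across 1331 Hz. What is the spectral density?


Noise spectral density = Vrms / sqrt(BW).
NSD = 47.06 / sqrt(1331)
NSD = 47.06 / 36.4829
NSD = 1.2899 uV/sqrt(Hz)

1.2899 uV/sqrt(Hz)


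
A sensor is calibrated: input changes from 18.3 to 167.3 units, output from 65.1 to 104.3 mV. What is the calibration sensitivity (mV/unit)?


Sensitivity = (y2 - y1) / (x2 - x1).
S = (104.3 - 65.1) / (167.3 - 18.3)
S = 39.2 / 149.0
S = 0.2631 mV/unit

0.2631 mV/unit


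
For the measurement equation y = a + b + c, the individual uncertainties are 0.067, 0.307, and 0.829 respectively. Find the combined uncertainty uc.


For a sum of independent quantities, uc = sqrt(u1^2 + u2^2 + u3^2).
uc = sqrt(0.067^2 + 0.307^2 + 0.829^2)
uc = sqrt(0.004489 + 0.094249 + 0.687241)
uc = 0.8866

0.8866


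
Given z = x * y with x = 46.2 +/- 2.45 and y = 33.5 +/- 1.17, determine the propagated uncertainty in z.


For a product z = x*y, the relative uncertainty is:
uz/z = sqrt((ux/x)^2 + (uy/y)^2)
Relative uncertainties: ux/x = 2.45/46.2 = 0.05303
uy/y = 1.17/33.5 = 0.034925
z = 46.2 * 33.5 = 1547.7
uz = 1547.7 * sqrt(0.05303^2 + 0.034925^2) = 98.276

98.276


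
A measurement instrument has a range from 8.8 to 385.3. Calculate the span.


Span = upper range - lower range.
Span = 385.3 - (8.8)
Span = 376.5

376.5


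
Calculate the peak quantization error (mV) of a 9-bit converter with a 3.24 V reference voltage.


The maximum quantization error is +/- LSB/2.
LSB = Vref / 2^n = 3.24 / 512 = 0.00632813 V
Max error = LSB / 2 = 0.00632813 / 2 = 0.00316406 V
Max error = 3.1641 mV

3.1641 mV


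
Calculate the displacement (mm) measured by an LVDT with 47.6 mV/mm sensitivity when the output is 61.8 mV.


Displacement = Vout / sensitivity.
d = 61.8 / 47.6
d = 1.298 mm

1.298 mm


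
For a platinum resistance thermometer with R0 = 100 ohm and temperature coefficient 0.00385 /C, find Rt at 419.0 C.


The RTD equation: Rt = R0 * (1 + alpha * T).
Rt = 100 * (1 + 0.00385 * 419.0)
Rt = 100 * (1 + 1.61315)
Rt = 100 * 2.61315
Rt = 261.315 ohm

261.315 ohm


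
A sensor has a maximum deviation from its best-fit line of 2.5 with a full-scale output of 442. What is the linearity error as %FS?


Linearity error = (max deviation / full scale) * 100%.
Linearity = (2.5 / 442) * 100
Linearity = 0.566 %FS

0.566 %FS


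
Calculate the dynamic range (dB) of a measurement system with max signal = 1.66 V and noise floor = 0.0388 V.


Dynamic range = 20 * log10(Vmax / Vnoise).
DR = 20 * log10(1.66 / 0.0388)
DR = 20 * log10(42.78)
DR = 32.63 dB

32.63 dB


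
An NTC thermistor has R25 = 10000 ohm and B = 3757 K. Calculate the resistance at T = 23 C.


NTC thermistor equation: Rt = R25 * exp(B * (1/T - 1/T25)).
T in Kelvin: 296.15 K, T25 = 298.15 K
1/T - 1/T25 = 1/296.15 - 1/298.15 = 2.265e-05
B * (1/T - 1/T25) = 3757 * 2.265e-05 = 0.0851
Rt = 10000 * exp(0.0851) = 10888.2 ohm

10888.2 ohm


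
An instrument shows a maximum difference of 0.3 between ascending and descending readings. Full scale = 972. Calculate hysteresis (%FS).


Hysteresis = (max difference / full scale) * 100%.
H = (0.3 / 972) * 100
H = 0.031 %FS

0.031 %FS


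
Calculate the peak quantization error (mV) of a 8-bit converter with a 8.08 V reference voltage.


The maximum quantization error is +/- LSB/2.
LSB = Vref / 2^n = 8.08 / 256 = 0.0315625 V
Max error = LSB / 2 = 0.0315625 / 2 = 0.01578125 V
Max error = 15.7812 mV

15.7812 mV


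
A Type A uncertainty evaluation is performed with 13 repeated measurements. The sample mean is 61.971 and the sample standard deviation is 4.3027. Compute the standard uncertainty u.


The standard uncertainty for Type A evaluation is u = s / sqrt(n).
u = 4.3027 / sqrt(13)
u = 4.3027 / 3.6056
u = 1.1934

1.1934


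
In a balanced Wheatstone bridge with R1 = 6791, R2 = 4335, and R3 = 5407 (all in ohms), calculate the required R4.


At balance: R1*R4 = R2*R3, so R4 = R2*R3/R1.
R4 = 4335 * 5407 / 6791
R4 = 23439345 / 6791
R4 = 3451.53 ohm

3451.53 ohm


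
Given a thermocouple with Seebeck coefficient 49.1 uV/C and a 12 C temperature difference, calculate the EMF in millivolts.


The thermocouple output V = sensitivity * dT.
V = 49.1 uV/C * 12 C
V = 589.2 uV
V = 0.589 mV

0.589 mV


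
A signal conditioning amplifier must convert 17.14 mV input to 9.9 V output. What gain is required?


Gain = Vout / Vin (converting to same units).
G = 9.9 V / 17.14 mV
G = 9900.0 mV / 17.14 mV
G = 577.6

577.6


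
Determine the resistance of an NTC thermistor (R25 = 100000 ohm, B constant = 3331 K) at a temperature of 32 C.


NTC thermistor equation: Rt = R25 * exp(B * (1/T - 1/T25)).
T in Kelvin: 305.15 K, T25 = 298.15 K
1/T - 1/T25 = 1/305.15 - 1/298.15 = -7.694e-05
B * (1/T - 1/T25) = 3331 * -7.694e-05 = -0.2563
Rt = 100000 * exp(-0.2563) = 77392.1 ohm

77392.1 ohm


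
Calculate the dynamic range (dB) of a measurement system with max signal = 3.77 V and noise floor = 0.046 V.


Dynamic range = 20 * log10(Vmax / Vnoise).
DR = 20 * log10(3.77 / 0.046)
DR = 20 * log10(81.96)
DR = 38.27 dB

38.27 dB


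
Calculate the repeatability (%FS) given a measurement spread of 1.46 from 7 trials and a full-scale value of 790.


Repeatability = (spread / full scale) * 100%.
R = (1.46 / 790) * 100
R = 0.185 %FS

0.185 %FS


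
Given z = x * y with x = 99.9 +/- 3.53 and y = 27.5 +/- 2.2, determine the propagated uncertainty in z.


For a product z = x*y, the relative uncertainty is:
uz/z = sqrt((ux/x)^2 + (uy/y)^2)
Relative uncertainties: ux/x = 3.53/99.9 = 0.035335
uy/y = 2.2/27.5 = 0.08
z = 99.9 * 27.5 = 2747.2
uz = 2747.2 * sqrt(0.035335^2 + 0.08^2) = 240.264

240.264


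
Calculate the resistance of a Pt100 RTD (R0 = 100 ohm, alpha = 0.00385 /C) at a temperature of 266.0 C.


The RTD equation: Rt = R0 * (1 + alpha * T).
Rt = 100 * (1 + 0.00385 * 266.0)
Rt = 100 * (1 + 1.0241)
Rt = 100 * 2.0241
Rt = 202.41 ohm

202.41 ohm


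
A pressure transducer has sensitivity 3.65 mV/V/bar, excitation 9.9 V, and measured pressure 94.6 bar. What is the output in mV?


Output = sensitivity * Vex * P.
Vout = 3.65 * 9.9 * 94.6
Vout = 36.135 * 94.6
Vout = 3418.37 mV

3418.37 mV


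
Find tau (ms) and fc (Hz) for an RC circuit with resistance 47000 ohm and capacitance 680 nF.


Time constant: tau = R * C.
tau = 47000 * 6.80e-07 = 0.03196 s
tau = 31.96 ms
Cutoff frequency: fc = 1 / (2*pi*R*C).
fc = 1 / (2*pi*0.03196) = 4.98 Hz

tau = 31.96 ms, fc = 4.98 Hz


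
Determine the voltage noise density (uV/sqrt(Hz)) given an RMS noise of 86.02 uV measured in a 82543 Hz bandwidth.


Noise spectral density = Vrms / sqrt(BW).
NSD = 86.02 / sqrt(82543)
NSD = 86.02 / 287.303
NSD = 0.2994 uV/sqrt(Hz)

0.2994 uV/sqrt(Hz)


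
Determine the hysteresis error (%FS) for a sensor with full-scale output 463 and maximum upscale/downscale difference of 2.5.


Hysteresis = (max difference / full scale) * 100%.
H = (2.5 / 463) * 100
H = 0.54 %FS

0.54 %FS


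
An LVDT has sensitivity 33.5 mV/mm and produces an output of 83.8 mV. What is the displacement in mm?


Displacement = Vout / sensitivity.
d = 83.8 / 33.5
d = 2.501 mm

2.501 mm


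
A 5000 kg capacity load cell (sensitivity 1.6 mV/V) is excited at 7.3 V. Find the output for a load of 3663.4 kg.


Vout = rated_output * Vex * (load / capacity).
Vout = 1.6 * 7.3 * (3663.4 / 5000)
Vout = 1.6 * 7.3 * 0.73268
Vout = 8.558 mV

8.558 mV


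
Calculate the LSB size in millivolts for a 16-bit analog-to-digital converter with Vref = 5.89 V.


The resolution (LSB) of an ADC is Vref / 2^n.
LSB = 5.89 / 2^16
LSB = 5.89 / 65536
LSB = 8.987e-05 V = 0.08987427 mV

0.08987427 mV


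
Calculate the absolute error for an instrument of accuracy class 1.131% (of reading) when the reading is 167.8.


Absolute error = (accuracy% / 100) * reading.
Error = (1.131 / 100) * 167.8
Error = 0.01131 * 167.8
Error = 1.8978

1.8978


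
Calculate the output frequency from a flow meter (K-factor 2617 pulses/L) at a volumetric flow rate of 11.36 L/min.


Frequency = K * Q / 60 (converting L/min to L/s).
f = 2617 * 11.36 / 60
f = 29729.12 / 60
f = 495.49 Hz

495.49 Hz


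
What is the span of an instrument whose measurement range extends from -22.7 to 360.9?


Span = upper range - lower range.
Span = 360.9 - (-22.7)
Span = 383.6

383.6


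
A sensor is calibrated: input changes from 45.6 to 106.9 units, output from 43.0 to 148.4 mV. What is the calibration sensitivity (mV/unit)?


Sensitivity = (y2 - y1) / (x2 - x1).
S = (148.4 - 43.0) / (106.9 - 45.6)
S = 105.4 / 61.3
S = 1.7194 mV/unit

1.7194 mV/unit


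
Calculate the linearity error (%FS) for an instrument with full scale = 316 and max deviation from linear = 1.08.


Linearity error = (max deviation / full scale) * 100%.
Linearity = (1.08 / 316) * 100
Linearity = 0.342 %FS

0.342 %FS


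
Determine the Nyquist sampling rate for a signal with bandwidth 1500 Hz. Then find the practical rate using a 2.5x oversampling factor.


By Nyquist theorem, fs_min = 2 * fmax.
fs_min = 2 * 1500 = 3000 Hz
Practical rate = 2.5 * fs_min = 2.5 * 3000 = 7500 Hz

fs_min = 3000 Hz, fs_practical = 7500 Hz


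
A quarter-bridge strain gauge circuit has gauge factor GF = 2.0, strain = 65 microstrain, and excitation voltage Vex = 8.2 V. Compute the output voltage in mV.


Quarter bridge output: Vout = (GF * epsilon * Vex) / 4.
Vout = (2.0 * 65e-6 * 8.2) / 4
Vout = 0.001066 / 4 V
Vout = 0.0002665 V = 0.2665 mV

0.2665 mV


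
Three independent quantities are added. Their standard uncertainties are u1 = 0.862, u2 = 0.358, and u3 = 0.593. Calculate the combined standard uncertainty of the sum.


For a sum of independent quantities, uc = sqrt(u1^2 + u2^2 + u3^2).
uc = sqrt(0.862^2 + 0.358^2 + 0.593^2)
uc = sqrt(0.743044 + 0.128164 + 0.351649)
uc = 1.1058

1.1058


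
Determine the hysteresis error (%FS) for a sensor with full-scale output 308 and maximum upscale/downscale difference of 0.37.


Hysteresis = (max difference / full scale) * 100%.
H = (0.37 / 308) * 100
H = 0.12 %FS

0.12 %FS


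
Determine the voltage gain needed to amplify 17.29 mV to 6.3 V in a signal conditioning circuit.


Gain = Vout / Vin (converting to same units).
G = 6.3 V / 17.29 mV
G = 6300.0 mV / 17.29 mV
G = 364.37

364.37


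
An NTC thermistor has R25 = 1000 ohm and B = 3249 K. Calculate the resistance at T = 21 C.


NTC thermistor equation: Rt = R25 * exp(B * (1/T - 1/T25)).
T in Kelvin: 294.15 K, T25 = 298.15 K
1/T - 1/T25 = 1/294.15 - 1/298.15 = 4.561e-05
B * (1/T - 1/T25) = 3249 * 4.561e-05 = 0.1482
Rt = 1000 * exp(0.1482) = 1159.7 ohm

1159.7 ohm


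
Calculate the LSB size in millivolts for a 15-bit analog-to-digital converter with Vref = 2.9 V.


The resolution (LSB) of an ADC is Vref / 2^n.
LSB = 2.9 / 2^15
LSB = 2.9 / 32768
LSB = 8.85e-05 V = 0.08850098 mV

0.08850098 mV


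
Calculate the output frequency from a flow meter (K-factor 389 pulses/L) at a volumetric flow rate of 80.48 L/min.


Frequency = K * Q / 60 (converting L/min to L/s).
f = 389 * 80.48 / 60
f = 31306.72 / 60
f = 521.78 Hz

521.78 Hz


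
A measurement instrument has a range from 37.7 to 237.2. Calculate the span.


Span = upper range - lower range.
Span = 237.2 - (37.7)
Span = 199.5

199.5


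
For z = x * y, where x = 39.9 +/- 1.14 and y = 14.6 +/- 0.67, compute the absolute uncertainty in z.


For a product z = x*y, the relative uncertainty is:
uz/z = sqrt((ux/x)^2 + (uy/y)^2)
Relative uncertainties: ux/x = 1.14/39.9 = 0.028571
uy/y = 0.67/14.6 = 0.04589
z = 39.9 * 14.6 = 582.5
uz = 582.5 * sqrt(0.028571^2 + 0.04589^2) = 31.491

31.491
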